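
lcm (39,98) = 3822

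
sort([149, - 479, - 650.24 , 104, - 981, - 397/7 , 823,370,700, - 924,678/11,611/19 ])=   [ - 981, - 924, - 650.24, - 479, - 397/7 , 611/19, 678/11,104, 149, 370, 700,823]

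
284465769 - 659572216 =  - 375106447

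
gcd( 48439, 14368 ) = 1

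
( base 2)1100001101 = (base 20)1J1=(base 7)2164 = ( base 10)781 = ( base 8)1415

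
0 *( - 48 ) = 0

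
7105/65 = 1421/13 = 109.31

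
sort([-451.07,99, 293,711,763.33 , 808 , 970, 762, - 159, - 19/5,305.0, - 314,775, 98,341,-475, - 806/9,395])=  [ - 475, - 451.07, - 314,-159,-806/9  , - 19/5, 98, 99,293,305.0,341,395, 711,762, 763.33,775,808,970] 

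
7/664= 7/664 = 0.01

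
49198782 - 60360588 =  - 11161806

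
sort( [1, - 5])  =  [-5,1]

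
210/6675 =14/445 = 0.03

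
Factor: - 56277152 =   -  2^5*31^1*56731^1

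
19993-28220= -8227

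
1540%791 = 749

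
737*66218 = 48802666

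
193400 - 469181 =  - 275781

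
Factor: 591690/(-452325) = -242/185  =  - 2^1*5^( - 1)*11^2*37^( - 1)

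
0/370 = 0 = 0.00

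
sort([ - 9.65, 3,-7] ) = [-9.65,  -  7,3] 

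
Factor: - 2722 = -2^1*1361^1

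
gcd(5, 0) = 5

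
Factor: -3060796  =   -2^2*765199^1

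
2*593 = 1186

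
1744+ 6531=8275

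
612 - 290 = 322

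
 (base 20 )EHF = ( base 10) 5955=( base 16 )1743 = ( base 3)22011120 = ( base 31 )663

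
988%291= 115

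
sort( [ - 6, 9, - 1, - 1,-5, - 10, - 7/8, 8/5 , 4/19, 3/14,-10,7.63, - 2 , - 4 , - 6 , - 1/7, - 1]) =[ - 10,-10,-6, - 6  , -5, -4, - 2, - 1 , - 1 , - 1 , - 7/8, - 1/7, 4/19,  3/14,8/5,7.63, 9]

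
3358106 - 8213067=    - 4854961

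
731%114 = 47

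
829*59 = 48911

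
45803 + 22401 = 68204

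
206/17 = 206/17 = 12.12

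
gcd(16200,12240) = 360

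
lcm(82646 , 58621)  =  5041406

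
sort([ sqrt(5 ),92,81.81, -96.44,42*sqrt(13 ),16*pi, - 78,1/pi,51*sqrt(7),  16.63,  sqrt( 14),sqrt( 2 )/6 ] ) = [  -  96.44,  -  78,sqrt(2 ) /6, 1/pi,sqrt ( 5 ),sqrt( 14) , 16.63,16*pi , 81.81,92,  51* sqrt(7 ),  42*sqrt(13) ]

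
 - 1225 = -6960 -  - 5735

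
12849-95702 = -82853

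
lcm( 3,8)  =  24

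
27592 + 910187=937779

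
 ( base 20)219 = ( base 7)2263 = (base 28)11H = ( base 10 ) 829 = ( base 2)1100111101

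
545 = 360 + 185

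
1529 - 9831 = -8302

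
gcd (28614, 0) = 28614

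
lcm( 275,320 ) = 17600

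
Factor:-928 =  - 2^5*29^1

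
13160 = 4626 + 8534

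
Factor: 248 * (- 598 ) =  - 2^4*13^1*23^1 * 31^1= - 148304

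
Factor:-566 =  - 2^1 * 283^1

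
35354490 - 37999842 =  - 2645352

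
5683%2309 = 1065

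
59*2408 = 142072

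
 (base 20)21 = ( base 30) 1b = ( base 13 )32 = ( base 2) 101001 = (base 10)41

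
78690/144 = 546+11/24 = 546.46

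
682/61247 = 682/61247  =  0.01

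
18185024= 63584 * 286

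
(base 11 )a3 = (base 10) 113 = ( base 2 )1110001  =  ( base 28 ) 41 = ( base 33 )3e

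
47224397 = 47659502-435105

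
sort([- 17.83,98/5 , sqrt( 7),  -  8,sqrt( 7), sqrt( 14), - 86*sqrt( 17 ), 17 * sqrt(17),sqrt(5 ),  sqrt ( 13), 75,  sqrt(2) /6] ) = [ - 86 * sqrt(17), - 17.83, - 8 , sqrt( 2)/6,  sqrt (5),  sqrt( 7 ),sqrt(7 ), sqrt( 13 ), sqrt(14) , 98/5,  17*sqrt(17)  ,  75]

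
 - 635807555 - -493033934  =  - 142773621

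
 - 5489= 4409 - 9898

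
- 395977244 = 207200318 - 603177562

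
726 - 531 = 195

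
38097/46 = 38097/46= 828.20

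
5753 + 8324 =14077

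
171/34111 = 171/34111  =  0.01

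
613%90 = 73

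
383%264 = 119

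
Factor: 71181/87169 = 3^2*11^1*61^(  -  1) *719^1*1429^( - 1 )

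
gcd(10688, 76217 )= 1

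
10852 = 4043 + 6809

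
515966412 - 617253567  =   - 101287155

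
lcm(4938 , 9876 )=9876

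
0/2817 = 0 = 0.00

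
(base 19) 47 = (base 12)6b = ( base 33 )2H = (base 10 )83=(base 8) 123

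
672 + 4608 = 5280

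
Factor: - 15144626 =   -  2^1*7^2 * 23^1*6719^1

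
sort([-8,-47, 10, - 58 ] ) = [  -  58 , - 47,  -  8,10]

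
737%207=116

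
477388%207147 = 63094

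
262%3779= 262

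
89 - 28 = 61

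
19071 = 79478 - 60407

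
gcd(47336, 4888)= 8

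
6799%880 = 639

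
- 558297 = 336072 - 894369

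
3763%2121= 1642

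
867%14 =13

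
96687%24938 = 21873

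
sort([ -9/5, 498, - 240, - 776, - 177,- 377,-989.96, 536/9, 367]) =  [ - 989.96 , - 776, - 377, - 240, - 177, - 9/5, 536/9,367,498]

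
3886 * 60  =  233160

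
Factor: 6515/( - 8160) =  - 2^ ( - 5 )*3^( - 1 )*17^( - 1 )*1303^1 = -1303/1632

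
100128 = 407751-307623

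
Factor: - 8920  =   - 2^3*5^1*223^1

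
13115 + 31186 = 44301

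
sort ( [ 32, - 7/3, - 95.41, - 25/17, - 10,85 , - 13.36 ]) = [- 95.41, - 13.36,-10, - 7/3,  -  25/17, 32, 85 ]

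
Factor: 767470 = 2^1 * 5^1*11^1*6977^1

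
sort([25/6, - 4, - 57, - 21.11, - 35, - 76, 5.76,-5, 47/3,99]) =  [ - 76, - 57, - 35, - 21.11, - 5 , - 4,25/6, 5.76,  47/3, 99]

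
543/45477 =181/15159 = 0.01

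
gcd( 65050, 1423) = 1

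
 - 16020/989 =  - 17 + 793/989 = - 16.20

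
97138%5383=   244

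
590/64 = 295/32 = 9.22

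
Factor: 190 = 2^1*5^1*19^1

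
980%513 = 467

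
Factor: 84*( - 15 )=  - 2^2*3^2*5^1*7^1 = - 1260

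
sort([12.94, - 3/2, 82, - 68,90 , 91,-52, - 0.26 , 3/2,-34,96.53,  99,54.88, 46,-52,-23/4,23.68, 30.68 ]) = [ - 68, - 52,  -  52 , - 34, - 23/4 ,  -  3/2,-0.26, 3/2,12.94 , 23.68 , 30.68,46,54.88,82,90,91 , 96.53,99 ]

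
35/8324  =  35/8324 = 0.00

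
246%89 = 68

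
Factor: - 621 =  - 3^3 * 23^1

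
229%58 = 55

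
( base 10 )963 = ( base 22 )1LH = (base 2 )1111000011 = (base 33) t6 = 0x3C3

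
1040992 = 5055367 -4014375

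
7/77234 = 7/77234 = 0.00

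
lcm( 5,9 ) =45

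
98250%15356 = 6114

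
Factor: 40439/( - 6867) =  - 53/9 = - 3^( - 2)*53^1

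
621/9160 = 621/9160 = 0.07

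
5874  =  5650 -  - 224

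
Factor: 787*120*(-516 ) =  - 48731040=- 2^5*3^2*5^1*43^1*787^1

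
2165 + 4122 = 6287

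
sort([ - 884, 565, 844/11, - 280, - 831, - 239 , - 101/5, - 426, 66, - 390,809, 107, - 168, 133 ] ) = [ - 884 ,-831,-426,-390, - 280, - 239, -168,  -  101/5, 66,844/11,107,133,565,809]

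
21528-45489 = - 23961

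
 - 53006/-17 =3118  +  0/1 = 3118.00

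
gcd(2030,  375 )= 5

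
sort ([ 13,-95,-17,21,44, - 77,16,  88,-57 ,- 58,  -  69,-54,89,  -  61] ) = [ - 95,-77,-69, - 61,-58,-57, - 54, - 17,13,16,21 , 44,88,89]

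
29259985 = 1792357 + 27467628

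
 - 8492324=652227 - 9144551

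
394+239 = 633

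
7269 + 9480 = 16749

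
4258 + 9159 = 13417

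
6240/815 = 1248/163 = 7.66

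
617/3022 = 617/3022 = 0.20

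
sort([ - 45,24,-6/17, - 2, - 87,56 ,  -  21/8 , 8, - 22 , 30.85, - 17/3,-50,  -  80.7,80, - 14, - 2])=[  -  87, -80.7,-50,  -  45,  -  22,  -  14, - 17/3,  -  21/8, - 2, - 2,  -  6/17 , 8, 24,30.85  ,  56,80]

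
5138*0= 0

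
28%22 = 6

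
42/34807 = 42/34807 = 0.00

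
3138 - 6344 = -3206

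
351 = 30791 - 30440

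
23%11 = 1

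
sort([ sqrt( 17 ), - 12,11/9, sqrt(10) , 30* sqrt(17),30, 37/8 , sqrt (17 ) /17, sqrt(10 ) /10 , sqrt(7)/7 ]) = [-12, sqrt(17)/17 , sqrt(10 ) /10,sqrt( 7)/7 , 11/9,sqrt(10 ),sqrt(17 ), 37/8,30, 30 * sqrt(17)]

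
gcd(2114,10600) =2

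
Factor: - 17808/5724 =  - 2^2*3^(-2) *7^1 = - 28/9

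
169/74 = 2  +  21/74 = 2.28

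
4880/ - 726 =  - 7 + 101/363 = - 6.72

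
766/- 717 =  - 2 +668/717 =- 1.07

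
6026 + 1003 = 7029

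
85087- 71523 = 13564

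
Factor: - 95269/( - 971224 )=2^( - 3)*47^1 *2027^1*121403^ (- 1 ) 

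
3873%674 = 503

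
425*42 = 17850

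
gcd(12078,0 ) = 12078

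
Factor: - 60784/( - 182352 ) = 3^( - 1 ) = 1/3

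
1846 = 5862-4016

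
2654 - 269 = 2385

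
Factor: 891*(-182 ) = -162162  =  - 2^1 * 3^4*7^1*11^1*13^1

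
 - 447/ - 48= 149/16=9.31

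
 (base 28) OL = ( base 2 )1010110101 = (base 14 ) 377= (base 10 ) 693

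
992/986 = 496/493 = 1.01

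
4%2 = 0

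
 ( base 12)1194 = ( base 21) 4aa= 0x7c0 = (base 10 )1984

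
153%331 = 153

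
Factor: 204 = 2^2*3^1*17^1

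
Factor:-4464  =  -2^4 *3^2*31^1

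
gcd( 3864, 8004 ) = 276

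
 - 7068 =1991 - 9059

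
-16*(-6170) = 98720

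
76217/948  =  80 + 377/948 = 80.40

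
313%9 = 7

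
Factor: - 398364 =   -  2^2*3^1*89^1 * 373^1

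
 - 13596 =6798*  ( - 2) 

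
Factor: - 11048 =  - 2^3*1381^1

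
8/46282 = 4/23141  =  0.00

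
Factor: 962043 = 3^1*47^1*6823^1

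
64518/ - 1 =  - 64518/1 = - 64518.00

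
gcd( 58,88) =2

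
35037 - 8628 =26409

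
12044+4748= 16792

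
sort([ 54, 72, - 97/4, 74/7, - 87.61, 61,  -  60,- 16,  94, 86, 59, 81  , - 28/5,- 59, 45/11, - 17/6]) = [ - 87.61, - 60, - 59,-97/4,-16, - 28/5, - 17/6,45/11,  74/7,54 , 59, 61, 72,81, 86,94 ] 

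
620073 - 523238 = 96835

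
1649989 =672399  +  977590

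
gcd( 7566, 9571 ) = 1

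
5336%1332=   8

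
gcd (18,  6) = 6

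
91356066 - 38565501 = 52790565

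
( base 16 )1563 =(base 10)5475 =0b1010101100011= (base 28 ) 6rf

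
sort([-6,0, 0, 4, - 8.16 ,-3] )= [ - 8.16, - 6 , - 3,0,0,4 ]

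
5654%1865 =59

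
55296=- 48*( - 1152 )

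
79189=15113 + 64076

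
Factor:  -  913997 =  - 7^2*23^1*811^1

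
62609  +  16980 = 79589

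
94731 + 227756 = 322487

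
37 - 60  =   - 23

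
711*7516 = 5343876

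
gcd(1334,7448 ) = 2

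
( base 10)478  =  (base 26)IA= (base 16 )1DE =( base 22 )lg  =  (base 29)GE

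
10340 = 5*2068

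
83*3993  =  331419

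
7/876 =7/876  =  0.01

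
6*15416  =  92496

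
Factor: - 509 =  - 509^1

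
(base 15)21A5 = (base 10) 7130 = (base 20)HGA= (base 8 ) 15732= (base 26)ae6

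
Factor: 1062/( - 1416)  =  -3/4 = -2^(-2 )*3^1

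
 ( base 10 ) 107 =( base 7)212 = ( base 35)32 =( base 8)153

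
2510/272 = 9  +  31/136 = 9.23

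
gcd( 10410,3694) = 2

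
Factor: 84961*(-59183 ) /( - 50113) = 5028246863/50113=7^( - 1 )*7159^( - 1)*59183^1*84961^1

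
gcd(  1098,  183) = 183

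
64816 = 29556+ 35260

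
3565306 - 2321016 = 1244290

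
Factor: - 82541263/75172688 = - 2^(-4 )*7^1 *19^1 * 71^1*8741^1*4698293^( - 1 )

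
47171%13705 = 6056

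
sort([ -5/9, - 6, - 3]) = [ - 6,-3,-5/9]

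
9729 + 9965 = 19694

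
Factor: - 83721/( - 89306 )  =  2^( - 1)*3^1*7^( - 1)*11^1 * 43^1*59^1*6379^( - 1)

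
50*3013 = 150650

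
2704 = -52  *( - 52 ) 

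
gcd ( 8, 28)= 4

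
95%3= 2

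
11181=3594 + 7587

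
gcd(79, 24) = 1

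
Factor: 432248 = 2^3 * 71^1*761^1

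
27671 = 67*413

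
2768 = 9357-6589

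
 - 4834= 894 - 5728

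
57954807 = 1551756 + 56403051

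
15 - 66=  - 51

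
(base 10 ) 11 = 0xb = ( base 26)B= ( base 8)13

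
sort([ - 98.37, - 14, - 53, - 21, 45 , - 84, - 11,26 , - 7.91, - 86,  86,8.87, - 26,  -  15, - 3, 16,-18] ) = [  -  98.37,  -  86, - 84, - 53, - 26, - 21 , - 18,-15, - 14, - 11, - 7.91, - 3,8.87 , 16, 26,45,86]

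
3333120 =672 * 4960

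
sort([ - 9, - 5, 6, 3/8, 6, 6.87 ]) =[ - 9, - 5,  3/8,6, 6, 6.87] 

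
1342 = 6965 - 5623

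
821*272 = 223312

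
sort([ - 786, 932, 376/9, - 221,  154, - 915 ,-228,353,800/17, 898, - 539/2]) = [  -  915,-786, - 539/2, -228, -221,376/9 , 800/17,154,353, 898, 932 ]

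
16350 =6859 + 9491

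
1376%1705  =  1376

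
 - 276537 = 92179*(- 3)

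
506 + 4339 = 4845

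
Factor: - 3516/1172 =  - 3 =- 3^1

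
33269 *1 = 33269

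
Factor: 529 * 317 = 23^2*317^1 = 167693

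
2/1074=1/537=0.00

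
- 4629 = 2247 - 6876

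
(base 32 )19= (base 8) 51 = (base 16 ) 29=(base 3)1112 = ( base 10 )41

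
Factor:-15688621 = - 13^1*307^1 *3931^1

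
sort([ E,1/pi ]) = [ 1/pi, E ] 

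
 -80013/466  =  -80013/466 = -  171.70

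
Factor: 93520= 2^4 *5^1*7^1*167^1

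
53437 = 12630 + 40807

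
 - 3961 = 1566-5527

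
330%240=90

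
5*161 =805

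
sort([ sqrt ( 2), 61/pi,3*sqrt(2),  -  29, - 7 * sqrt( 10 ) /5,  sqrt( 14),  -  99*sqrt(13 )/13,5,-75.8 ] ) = [-75.8,  -  29,-99*sqrt( 13) /13, - 7 * sqrt (10) /5, sqrt( 2 ), sqrt( 14 ),3* sqrt( 2),5,61/pi]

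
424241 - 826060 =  - 401819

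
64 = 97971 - 97907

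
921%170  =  71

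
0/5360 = 0 = 0.00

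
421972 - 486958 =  - 64986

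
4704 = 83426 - 78722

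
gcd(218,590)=2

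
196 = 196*1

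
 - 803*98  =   - 78694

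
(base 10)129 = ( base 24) 59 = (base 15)89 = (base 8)201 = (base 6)333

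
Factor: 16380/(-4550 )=-2^1*3^2* 5^( - 1) = -18/5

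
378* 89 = 33642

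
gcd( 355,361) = 1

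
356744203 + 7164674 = 363908877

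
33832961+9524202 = 43357163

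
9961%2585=2206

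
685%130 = 35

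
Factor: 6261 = 3^1*2087^1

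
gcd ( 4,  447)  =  1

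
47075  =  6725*7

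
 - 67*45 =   -  3015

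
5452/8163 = 5452/8163 =0.67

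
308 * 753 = 231924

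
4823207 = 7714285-2891078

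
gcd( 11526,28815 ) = 5763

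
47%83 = 47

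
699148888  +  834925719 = 1534074607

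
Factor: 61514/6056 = 30757/3028 = 2^( - 2)*757^( - 1 )*30757^1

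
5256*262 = 1377072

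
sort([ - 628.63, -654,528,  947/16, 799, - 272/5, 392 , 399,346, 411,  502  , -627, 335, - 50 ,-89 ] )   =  [ - 654,-628.63, - 627, - 89, -272/5,- 50, 947/16,335,  346, 392, 399, 411,502, 528,799] 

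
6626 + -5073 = 1553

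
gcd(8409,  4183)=1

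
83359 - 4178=79181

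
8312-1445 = 6867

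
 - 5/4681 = - 5/4681= - 0.00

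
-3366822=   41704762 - 45071584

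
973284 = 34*28626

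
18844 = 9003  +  9841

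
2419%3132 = 2419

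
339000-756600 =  - 417600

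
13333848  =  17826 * 748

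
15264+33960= 49224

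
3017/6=3017/6 =502.83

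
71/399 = 71/399 = 0.18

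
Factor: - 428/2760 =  - 107/690 = - 2^(  -  1)*3^(-1 ) *5^ ( - 1)*23^( - 1) * 107^1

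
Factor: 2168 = 2^3*271^1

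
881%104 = 49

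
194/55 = 3+ 29/55 = 3.53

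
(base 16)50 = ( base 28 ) 2o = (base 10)80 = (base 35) 2A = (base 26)32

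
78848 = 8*9856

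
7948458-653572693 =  - 645624235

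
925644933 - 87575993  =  838068940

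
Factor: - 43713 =-3^3*1619^1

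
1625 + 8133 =9758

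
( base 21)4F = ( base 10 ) 99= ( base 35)2t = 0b1100011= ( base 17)5E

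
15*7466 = 111990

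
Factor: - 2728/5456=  - 1/2 =- 2^(  -  1 )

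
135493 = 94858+40635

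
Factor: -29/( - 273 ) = 3^(-1 )  *  7^(-1) *13^( - 1)* 29^1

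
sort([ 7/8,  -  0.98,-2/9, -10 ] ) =[ -10,  -  0.98, - 2/9, 7/8] 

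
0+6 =6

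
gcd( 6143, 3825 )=1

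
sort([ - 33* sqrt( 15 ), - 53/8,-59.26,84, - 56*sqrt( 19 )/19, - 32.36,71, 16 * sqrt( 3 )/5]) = [ -33*sqrt( 15 ), - 59.26, - 32.36, - 56 * sqrt( 19)/19, - 53/8, 16*sqrt( 3)/5 , 71, 84 ]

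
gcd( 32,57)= 1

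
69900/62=34950/31 = 1127.42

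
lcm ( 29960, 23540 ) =329560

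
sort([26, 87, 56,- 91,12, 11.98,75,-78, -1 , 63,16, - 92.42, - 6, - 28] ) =[ - 92.42, - 91,-78, - 28, - 6, - 1,11.98,12,16,26  ,  56,63, 75,87]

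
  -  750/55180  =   - 75/5518= - 0.01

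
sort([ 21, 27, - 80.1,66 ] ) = [- 80.1,  21, 27,66] 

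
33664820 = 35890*938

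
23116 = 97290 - 74174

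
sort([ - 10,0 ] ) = [ - 10, 0] 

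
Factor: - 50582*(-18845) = 953217790 = 2^1*5^1*7^1*3613^1*3769^1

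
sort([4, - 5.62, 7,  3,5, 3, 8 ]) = [ - 5.62 , 3, 3, 4, 5,7,  8]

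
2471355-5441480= -2970125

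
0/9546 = 0 = 0.00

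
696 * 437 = 304152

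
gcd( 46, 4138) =2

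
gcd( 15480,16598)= 86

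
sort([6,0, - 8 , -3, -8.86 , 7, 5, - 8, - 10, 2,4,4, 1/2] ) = [ -10 , - 8.86,  -  8,-8,-3,0,1/2, 2,4,4,5, 6  ,  7] 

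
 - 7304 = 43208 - 50512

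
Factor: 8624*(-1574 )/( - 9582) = 2^4*3^( - 1)*7^2*11^1*787^1*1597^(-1 )=6787088/4791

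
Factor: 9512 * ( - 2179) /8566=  - 2^2 * 29^1*41^1*2179^1*4283^ (-1) = - 10363324/4283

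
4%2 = 0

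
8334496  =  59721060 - 51386564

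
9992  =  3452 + 6540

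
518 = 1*518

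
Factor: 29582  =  2^1*7^1* 2113^1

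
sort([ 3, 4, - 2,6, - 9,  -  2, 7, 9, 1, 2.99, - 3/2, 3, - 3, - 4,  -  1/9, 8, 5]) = [ - 9, - 4, - 3, - 2 ,- 2, - 3/2, - 1/9, 1,  2.99 , 3,3, 4,  5, 6,7,  8,9]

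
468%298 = 170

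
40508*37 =1498796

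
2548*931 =2372188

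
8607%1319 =693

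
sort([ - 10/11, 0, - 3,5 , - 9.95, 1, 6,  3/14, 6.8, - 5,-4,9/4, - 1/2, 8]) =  [ - 9.95,-5, - 4, - 3, - 10/11, - 1/2,0, 3/14,1, 9/4, 5, 6  ,  6.8,8 ]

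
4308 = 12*359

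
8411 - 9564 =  - 1153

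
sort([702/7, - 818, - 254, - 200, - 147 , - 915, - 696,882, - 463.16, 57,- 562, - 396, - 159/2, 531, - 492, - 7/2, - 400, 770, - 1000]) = [ - 1000, - 915, - 818, - 696, - 562,  -  492,-463.16,-400, - 396, - 254, - 200,-147, - 159/2,-7/2,57,702/7,  531,  770,882] 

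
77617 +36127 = 113744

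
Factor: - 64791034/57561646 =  - 32395517/28780823 = - 7^2*11^1*137^( - 1 )*421^(-1)*499^ ( - 1)*60103^1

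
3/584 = 3/584 = 0.01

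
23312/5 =4662 + 2/5 = 4662.40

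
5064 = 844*6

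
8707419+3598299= 12305718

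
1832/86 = 21+13/43=21.30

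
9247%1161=1120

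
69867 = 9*7763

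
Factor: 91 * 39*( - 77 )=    - 3^1*7^2*11^1  *13^2= - 273273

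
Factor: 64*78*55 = 274560 = 2^7*3^1*5^1*11^1*13^1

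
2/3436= 1/1718 = 0.00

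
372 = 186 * 2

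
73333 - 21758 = 51575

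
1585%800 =785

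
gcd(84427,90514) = 1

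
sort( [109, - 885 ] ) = [  -  885,109]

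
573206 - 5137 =568069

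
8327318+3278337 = 11605655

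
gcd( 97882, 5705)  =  1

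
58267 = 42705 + 15562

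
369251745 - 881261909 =  -  512010164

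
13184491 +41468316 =54652807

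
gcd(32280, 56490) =8070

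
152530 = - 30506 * ( - 5 )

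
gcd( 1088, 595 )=17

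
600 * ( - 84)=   -  50400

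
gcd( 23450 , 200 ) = 50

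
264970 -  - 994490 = 1259460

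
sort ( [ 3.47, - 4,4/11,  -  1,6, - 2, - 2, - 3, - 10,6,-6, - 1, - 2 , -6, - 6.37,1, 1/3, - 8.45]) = [ - 10,-8.45, - 6.37, - 6, - 6 , - 4, - 3, - 2, -2, - 2,-1,  -  1,1/3, 4/11, 1,3.47, 6, 6] 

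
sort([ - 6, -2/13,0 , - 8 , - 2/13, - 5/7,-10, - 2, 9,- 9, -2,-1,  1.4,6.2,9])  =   [ - 10, -9, - 8,  -  6, - 2,-2, - 1, - 5/7  ,-2/13,- 2/13,0,1.4,  6.2,9 , 9]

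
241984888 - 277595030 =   -  35610142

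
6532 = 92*71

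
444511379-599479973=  - 154968594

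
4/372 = 1/93 = 0.01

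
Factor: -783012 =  - 2^2*3^1*23^1 * 2837^1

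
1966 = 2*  983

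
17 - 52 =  - 35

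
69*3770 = 260130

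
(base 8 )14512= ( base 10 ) 6474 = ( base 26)9F0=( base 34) 5ke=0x194a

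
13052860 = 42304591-29251731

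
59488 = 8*7436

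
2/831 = 2/831 = 0.00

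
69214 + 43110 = 112324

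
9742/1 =9742=   9742.00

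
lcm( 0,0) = 0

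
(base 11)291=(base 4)11112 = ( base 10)342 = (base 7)666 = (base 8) 526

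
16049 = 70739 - 54690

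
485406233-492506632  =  - 7100399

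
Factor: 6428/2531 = 2^2*1607^1*2531^ ( - 1 ) 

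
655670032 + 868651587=1524321619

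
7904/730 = 10 + 302/365 = 10.83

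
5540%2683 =174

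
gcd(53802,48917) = 1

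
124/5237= 124/5237 = 0.02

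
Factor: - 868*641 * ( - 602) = 2^3*7^2*31^1*43^1*641^1=334945576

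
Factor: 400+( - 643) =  - 3^5 = -243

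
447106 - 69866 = 377240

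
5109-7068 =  - 1959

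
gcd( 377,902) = 1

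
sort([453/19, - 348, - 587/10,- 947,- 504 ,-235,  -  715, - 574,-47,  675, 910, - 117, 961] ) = [ - 947 , - 715, - 574, - 504 , - 348 , - 235, - 117, - 587/10, - 47, 453/19 , 675,910 , 961 ] 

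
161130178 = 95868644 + 65261534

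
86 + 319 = 405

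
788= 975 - 187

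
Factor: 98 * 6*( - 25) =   -  2^2*3^1*5^2*7^2= -14700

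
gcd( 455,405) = 5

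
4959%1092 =591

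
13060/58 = 6530/29  =  225.17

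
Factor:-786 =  - 2^1*3^1 * 131^1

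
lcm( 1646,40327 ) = 80654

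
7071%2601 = 1869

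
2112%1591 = 521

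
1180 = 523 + 657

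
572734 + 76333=649067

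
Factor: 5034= 2^1*3^1*839^1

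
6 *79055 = 474330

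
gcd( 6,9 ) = 3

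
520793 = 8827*59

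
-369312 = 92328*( - 4)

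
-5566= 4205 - 9771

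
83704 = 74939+8765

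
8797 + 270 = 9067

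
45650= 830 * 55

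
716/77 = 716/77  =  9.30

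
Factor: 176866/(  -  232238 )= - 88433/116119 =- 151^( - 1)*191^1*463^1 * 769^( - 1 ) 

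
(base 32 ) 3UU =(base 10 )4062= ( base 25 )6cc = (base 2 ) 111111011110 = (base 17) E0G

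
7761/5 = 7761/5 = 1552.20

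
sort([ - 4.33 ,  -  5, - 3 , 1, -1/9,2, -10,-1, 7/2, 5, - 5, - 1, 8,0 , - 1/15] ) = [ - 10,  -  5,  -  5,  -  4.33,-3,-1 , - 1 , - 1/9, -1/15, 0,1,2, 7/2 , 5,8] 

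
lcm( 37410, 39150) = 1683450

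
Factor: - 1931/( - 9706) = 2^(- 1)*23^( - 1 )*211^(-1) * 1931^1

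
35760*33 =1180080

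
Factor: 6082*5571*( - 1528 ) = - 51772952016 = -  2^4 * 3^2*191^1 *619^1*3041^1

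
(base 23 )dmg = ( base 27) A41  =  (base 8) 16347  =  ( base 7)30400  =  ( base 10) 7399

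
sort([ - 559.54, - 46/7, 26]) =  [ - 559.54, - 46/7,26]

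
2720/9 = 302+2/9 = 302.22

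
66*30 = 1980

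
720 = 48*15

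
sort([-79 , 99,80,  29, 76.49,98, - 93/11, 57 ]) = [  -  79, - 93/11, 29,57,  76.49,  80,98,99] 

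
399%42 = 21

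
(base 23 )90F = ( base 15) 1636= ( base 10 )4776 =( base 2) 1001010101000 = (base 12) 2920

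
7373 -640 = 6733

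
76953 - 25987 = 50966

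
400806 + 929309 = 1330115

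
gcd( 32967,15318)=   333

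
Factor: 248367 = 3^1  *  7^1*  11827^1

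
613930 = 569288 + 44642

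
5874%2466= 942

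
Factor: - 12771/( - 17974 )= 2^ ( - 1 )*3^3 * 19^ ( - 1) =27/38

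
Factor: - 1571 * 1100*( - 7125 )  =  2^2*3^1*5^5*11^1 *19^1*1571^1  =  12312712500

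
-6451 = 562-7013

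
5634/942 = 5 + 154/157 = 5.98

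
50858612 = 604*84203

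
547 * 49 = 26803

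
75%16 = 11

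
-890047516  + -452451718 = -1342499234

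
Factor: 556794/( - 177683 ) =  - 2^1*3^4*7^1*11^( - 1 )*29^(  -  1)*491^1*557^(  -  1 ) 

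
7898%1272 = 266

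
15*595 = 8925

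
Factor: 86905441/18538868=2^ ( - 2 )*7^1*31^( - 1 )*47^ (-1 )*139^1*3181^( - 1)*89317^1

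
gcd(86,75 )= 1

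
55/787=55/787 = 0.07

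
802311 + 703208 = 1505519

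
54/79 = 54/79 = 0.68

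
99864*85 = 8488440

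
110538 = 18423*6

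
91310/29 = 91310/29 = 3148.62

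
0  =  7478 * 0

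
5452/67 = 5452/67=81.37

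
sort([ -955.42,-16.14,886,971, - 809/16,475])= [ - 955.42 , - 809/16,-16.14,475,886,971]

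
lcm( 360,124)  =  11160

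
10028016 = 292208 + 9735808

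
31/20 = 1 + 11/20 = 1.55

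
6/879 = 2/293= 0.01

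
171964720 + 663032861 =834997581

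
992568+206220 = 1198788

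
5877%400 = 277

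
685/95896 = 685/95896 = 0.01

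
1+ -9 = - 8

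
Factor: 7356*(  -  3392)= - 2^8*3^1*53^1*613^1 = -24951552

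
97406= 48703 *2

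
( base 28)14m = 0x396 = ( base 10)918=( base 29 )12J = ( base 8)1626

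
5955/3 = 1985=1985.00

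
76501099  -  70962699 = 5538400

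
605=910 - 305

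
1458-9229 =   -  7771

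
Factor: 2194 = 2^1*1097^1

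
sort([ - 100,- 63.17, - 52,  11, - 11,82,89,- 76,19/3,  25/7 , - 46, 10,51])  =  [ - 100, - 76, - 63.17,-52, - 46, - 11,25/7, 19/3,10,11,  51,82, 89] 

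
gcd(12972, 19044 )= 276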